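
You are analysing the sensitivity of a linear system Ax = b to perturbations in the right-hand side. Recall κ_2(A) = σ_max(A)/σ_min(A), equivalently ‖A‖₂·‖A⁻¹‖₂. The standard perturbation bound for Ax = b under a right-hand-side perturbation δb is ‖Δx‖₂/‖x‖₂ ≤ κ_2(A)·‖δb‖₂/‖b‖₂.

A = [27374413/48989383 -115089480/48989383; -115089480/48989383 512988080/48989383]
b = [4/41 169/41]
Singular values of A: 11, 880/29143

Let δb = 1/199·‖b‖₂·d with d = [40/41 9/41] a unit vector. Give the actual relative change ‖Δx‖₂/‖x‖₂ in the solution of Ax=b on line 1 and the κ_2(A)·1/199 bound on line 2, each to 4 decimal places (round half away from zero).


from the listed singular values, σ₁ = 11, σ_n = 880/29143
κ = σ_max/σ_min = 11/(880/29143) = 364.2875
bound on ‖Δx‖/‖x‖: κ·ε = 364.2875·1/199 = 1.8306
solve Ax = b  →  x = [32.2295 7.6244]
‖b‖ = 4.1231, ‖x‖ = 33.1190
Δx = A⁻¹·δb where δb = 1/199·4.1231·d; ‖Δx‖ = 0.6862
relative error = 0.0207
so the bound overstates the realised error by a factor of ≈ 88.3580 (computed from the unrounded values)

0.0207
1.8306


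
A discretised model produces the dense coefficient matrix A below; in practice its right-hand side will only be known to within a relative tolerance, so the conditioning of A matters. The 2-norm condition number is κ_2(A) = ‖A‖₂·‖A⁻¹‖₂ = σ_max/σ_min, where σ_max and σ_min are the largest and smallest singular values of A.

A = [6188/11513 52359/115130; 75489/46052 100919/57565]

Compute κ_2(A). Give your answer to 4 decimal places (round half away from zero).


AᵀA = [6311250625/2120786704 1653253875/530196676; 1653253875/530196676 1739201725/530196676]; tr = 15776525/2521744, det = 390625/10086976
solving λ² − 15776525/2521744·λ + 390625/10086976 = 0 gives λ = 25/4, 15625/2521744
so κ_2 = √((25/4) / (15625/2521744)) = 31.7600

31.7600


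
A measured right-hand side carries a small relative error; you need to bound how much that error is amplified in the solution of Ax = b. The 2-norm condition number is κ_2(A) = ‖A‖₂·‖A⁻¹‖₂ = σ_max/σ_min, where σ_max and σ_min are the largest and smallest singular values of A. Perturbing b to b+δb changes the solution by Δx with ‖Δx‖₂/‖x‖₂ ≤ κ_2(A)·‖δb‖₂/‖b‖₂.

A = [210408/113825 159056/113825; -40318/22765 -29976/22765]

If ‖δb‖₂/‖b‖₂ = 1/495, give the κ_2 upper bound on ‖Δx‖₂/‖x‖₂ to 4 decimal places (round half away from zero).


0.5075

form AᵀA = [100963204/15405625 75720528/15405625; 75720528/15405625 56792896/15405625] with trace 6310244/616225 and determinant 1024/616225
solving λ² − 6310244/616225·λ + 1024/616225 = 0 gives λ = 256/25, 4/24649
σ_max=√(256/25)=(16/5), σ_min=√(4/24649)=(2/157) → κ = 251.2000
κ_2(A)·‖δb‖/‖b‖ = 0.5075


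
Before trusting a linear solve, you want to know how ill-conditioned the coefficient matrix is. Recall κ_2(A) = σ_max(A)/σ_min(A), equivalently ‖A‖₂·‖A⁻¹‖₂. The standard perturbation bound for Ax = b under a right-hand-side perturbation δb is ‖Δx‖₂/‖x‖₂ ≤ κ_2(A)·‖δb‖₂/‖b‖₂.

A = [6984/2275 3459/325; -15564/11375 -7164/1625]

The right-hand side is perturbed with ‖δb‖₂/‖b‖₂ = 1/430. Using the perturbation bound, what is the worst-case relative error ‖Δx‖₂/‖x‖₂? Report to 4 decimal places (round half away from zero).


0.3256

AᵀA = [8648784/765625 4233384/109375; 4233384/109375 2073609/15625]; tr = 176409/1225, det = 1296/1225
λ_max, λ_min = (176409/1225 ± √31113784881/1500625)/2 = 144, 9/1225
σ_max=√144=12, σ_min=√(9/1225)=(3/35) → κ = 140.0000
perturbation bound = 140.0000·1/430 = 0.3256


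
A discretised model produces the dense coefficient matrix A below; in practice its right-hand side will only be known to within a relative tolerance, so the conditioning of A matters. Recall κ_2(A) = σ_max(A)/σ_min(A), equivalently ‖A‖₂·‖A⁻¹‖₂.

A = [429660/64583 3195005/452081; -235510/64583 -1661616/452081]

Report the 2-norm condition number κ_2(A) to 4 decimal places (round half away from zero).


91.7000

AᵀA = [830701300/14432401 6104128140/101026807; 6104128140/101026807 44875517929/707187649]; tr = 101759669/840889, det = 1464100/840889
char-poly roots: 121 and 12100/840889
κ_2(A) = √(λ_max/λ_min) = √(121 / (12100/840889)) = 91.7000


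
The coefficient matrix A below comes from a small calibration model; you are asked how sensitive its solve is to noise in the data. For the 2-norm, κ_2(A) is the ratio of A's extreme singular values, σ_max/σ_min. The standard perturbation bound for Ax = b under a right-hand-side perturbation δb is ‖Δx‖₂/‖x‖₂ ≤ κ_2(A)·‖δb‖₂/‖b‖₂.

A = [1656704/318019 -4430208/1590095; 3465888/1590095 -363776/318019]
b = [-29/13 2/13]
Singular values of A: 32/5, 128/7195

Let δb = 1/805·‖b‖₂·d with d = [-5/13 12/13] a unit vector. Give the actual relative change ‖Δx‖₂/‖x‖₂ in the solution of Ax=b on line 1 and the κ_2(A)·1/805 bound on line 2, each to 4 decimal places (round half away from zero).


0.0028
0.4469

σ_max = 32/5, σ_min = 128/7195
κ_2(A) = (32/5) / (128/7195) = 359.7500
worst-case relative error ≤ 359.7500 × 1/805 = 0.4469
solve Ax = b  →  x = [26.1765 49.7449]
‖b‖ = 2.2361, ‖x‖ = 56.2118
re-solving with b+δb shifts x by Δx of norm 0.1561
realised ‖Δx‖/‖x‖ = 0.0028
realised/bound (from unrounded values) ≈ 0.0062


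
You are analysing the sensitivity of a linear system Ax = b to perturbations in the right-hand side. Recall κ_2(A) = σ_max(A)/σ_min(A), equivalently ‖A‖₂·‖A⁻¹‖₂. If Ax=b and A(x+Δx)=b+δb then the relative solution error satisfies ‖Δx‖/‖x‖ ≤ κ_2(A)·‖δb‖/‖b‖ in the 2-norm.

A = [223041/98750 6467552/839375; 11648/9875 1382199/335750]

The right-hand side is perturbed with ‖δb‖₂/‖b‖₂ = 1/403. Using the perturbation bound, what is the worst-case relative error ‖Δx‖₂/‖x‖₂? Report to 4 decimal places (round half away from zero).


0.9801

form AᵀA = [63314878081/9751562500 54265459248/2437890625; 54265459248/2437890625 744217188169/9751562500] with trace 646025653/7801250 and determinant 68574961/1560250000
eigenvalues of AᵀA: λ = (tr ± √(tr²−4·det))/2 = 8281/100, 8281/15602500
so κ_2 = √((8281/100) / (8281/15602500)) = 395.0000
bound on ‖Δx‖/‖x‖: κ·ε = 395.0000·1/403 = 0.9801


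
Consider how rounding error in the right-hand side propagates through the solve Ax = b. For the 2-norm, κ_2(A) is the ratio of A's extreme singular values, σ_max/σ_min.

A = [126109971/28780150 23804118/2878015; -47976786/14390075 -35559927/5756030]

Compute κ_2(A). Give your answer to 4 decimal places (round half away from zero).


270.8720

AᵀA = [1004432510607201/33131881360900 94159752770304/1656594068045; 94159752770304/1656594068045 141242101731081/1325275254436]; tr = 7846859954817/57321594050, det = 4684718025/18342910096
char-poly roots: 13689/100 and 8555625/4585727524
so κ_2 = √((13689/100) / (8555625/4585727524)) = 270.8720


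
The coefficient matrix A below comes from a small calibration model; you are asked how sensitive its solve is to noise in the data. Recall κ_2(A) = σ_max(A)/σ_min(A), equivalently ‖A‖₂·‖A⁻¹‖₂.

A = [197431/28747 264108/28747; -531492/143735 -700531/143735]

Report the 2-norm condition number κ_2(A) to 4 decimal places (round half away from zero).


form AᵀA = [4349338201/71487025 5798976768/71487025; 5798976768/71487025 7732074649/71487025] with trace 483256514/2859481 and determinant 714025/2859481
solving λ² − 483256514/2859481·λ + 714025/2859481 = 0 gives λ = 169, 4225/2859481
σ_max=√169=13, σ_min=√(4225/2859481)=(65/1691) → κ = 338.2000

338.2000


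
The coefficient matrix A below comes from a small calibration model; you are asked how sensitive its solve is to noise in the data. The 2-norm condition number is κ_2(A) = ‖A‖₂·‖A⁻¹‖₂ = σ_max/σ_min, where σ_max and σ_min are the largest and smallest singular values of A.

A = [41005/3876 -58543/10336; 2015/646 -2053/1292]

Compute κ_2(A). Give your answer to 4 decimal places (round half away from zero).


form AᵀA = [1827578125/15023376 -2599121875/40062336; -2599121875/40062336 3697030625/106832896] with trace 519855625/3326976 and determinant 9765625/13307904
solving λ² − 519855625/3326976·λ + 9765625/13307904 = 0 gives λ = 625/4, 15625/3326976
σ_max=√(625/4)=(25/2), σ_min=√(15625/3326976)=(125/1824) → κ = 182.4000

182.4000


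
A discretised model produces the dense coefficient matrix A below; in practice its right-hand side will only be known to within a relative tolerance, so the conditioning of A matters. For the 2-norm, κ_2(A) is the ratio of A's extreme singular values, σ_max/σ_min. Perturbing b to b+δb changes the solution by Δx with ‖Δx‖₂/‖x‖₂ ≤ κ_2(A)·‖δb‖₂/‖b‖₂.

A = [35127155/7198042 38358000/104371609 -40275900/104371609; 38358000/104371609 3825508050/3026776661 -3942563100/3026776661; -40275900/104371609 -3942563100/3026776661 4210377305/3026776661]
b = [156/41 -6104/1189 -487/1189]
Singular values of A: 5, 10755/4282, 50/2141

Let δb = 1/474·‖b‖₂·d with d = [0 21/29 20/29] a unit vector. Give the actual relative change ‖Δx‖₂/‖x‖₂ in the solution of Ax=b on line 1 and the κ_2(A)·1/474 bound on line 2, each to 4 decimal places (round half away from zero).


from the listed singular values, σ₁ = 5, σ_n = 50/2141
κ_2(A) = 5 / (50/2141) = 214.1000
worst-case relative error ≤ 214.1000 × 1/474 = 0.4517
solve Ax = b  →  x = [0.9350 -125.0110 -117.0944]
2-norm of b is 6.4031; of x, 171.2885
with δb = [0.0000 0.0098 0.0093], A·Δx = δb → ‖Δx‖ = 0.5784
dividing the unrounded norms, ‖Δx‖/‖x‖ = 0.0034
realised/bound (from unrounded values) ≈ 0.0075

0.0034
0.4517


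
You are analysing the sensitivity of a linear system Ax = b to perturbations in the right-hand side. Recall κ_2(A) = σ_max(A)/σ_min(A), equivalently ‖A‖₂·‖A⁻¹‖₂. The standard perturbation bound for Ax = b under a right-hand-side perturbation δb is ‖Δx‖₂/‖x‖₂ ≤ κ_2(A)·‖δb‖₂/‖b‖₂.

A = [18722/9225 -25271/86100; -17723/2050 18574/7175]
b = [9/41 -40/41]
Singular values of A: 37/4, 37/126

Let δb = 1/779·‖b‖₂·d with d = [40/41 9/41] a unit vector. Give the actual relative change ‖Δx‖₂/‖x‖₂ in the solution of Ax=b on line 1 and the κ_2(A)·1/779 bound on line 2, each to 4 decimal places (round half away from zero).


0.0404
0.0404

σ_max = 37/4, σ_min = 37/126
κ_2(A) = (37/4) / (37/126) = 31.5000
worst-case relative error ≤ 31.5000 × 1/779 = 0.0404
solve Ax = b  →  x = [0.1038 -0.0303]
2-norm of b is 1.0000; of x, 0.1081
with δb = [0.0013 0.0003], A·Δx = δb → ‖Δx‖ = 0.0044
dividing the unrounded norms, ‖Δx‖/‖x‖ = 0.0404
so the bound is sharp here: realised error equals the bound


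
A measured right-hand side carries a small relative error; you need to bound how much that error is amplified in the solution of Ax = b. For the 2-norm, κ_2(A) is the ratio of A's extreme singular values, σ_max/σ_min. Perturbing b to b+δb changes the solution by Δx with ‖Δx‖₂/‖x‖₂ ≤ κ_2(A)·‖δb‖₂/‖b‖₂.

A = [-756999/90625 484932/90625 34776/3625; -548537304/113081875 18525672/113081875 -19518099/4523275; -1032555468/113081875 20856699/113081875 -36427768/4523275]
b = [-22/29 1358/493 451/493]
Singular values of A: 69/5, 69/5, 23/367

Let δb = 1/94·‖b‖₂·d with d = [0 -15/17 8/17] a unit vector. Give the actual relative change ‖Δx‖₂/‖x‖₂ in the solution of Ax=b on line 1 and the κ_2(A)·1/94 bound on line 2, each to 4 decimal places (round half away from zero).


from the listed singular values, σ₁ = 69/5, σ_n = 23/367
κ = σ_max/σ_min = (69/5)/(23/367) = 220.2000
κ_2(A)·‖δb‖/‖b‖ = 2.3426
solve Ax = b  →  x = [8.4973 29.3924 -9.0748]
2-norm of b is 3.0000; of x, 31.9135
with δb = [0.0000 -0.0282 0.0150], A·Δx = δb → ‖Δx‖ = 0.5093
relative error = 0.0160
realised/bound (from unrounded values) ≈ 0.0068

0.0160
2.3426


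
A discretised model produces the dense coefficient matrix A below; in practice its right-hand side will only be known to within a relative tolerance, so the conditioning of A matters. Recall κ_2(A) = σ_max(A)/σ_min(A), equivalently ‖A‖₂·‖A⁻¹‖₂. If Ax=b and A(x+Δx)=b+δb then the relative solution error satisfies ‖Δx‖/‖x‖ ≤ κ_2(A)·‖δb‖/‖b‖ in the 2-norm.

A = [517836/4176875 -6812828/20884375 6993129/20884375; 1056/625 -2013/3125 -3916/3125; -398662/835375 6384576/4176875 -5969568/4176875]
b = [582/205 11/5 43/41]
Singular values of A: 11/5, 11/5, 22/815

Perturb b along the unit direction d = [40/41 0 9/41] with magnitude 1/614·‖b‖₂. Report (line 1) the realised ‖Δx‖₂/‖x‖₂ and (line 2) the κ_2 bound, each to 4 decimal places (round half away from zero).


0.0020
0.1327

largest singular value 11/5, smallest 22/815
condition number: (11/5) ÷ (22/815) = 81.5000
worst-case relative error ≤ 81.5000 × 1/614 = 0.1327
solve Ax = b  →  x = [67.4091 70.9636 52.6545]
2-norm of b is 3.7417; of x, 111.1410
δb = ε·‖b‖·d = [0.0059 0.0000 0.0013]; solving A·Δx = δb gives ‖Δx‖ = 0.2258
realised ‖Δx‖/‖x‖ = 0.0020
realised/bound (from unrounded values) ≈ 0.0153


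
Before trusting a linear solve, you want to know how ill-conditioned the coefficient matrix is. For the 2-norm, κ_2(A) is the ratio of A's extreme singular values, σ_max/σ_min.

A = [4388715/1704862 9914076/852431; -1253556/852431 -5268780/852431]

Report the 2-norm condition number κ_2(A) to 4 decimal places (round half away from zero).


152.8750

AᵀA = [88395951321/10057281796 98130580650/2514320449; 98130580650/2514320449 436155521184/2514320449]; tr = 1090433097/5982916, det = 2125764/1495729
λ_max, λ_min = (1090433097/5982916 ± √1188840846753846225/35795283863056)/2 = 729/4, 11664/1495729
κ = σ_max/σ_min = (27/2)/(108/1223) = 152.8750


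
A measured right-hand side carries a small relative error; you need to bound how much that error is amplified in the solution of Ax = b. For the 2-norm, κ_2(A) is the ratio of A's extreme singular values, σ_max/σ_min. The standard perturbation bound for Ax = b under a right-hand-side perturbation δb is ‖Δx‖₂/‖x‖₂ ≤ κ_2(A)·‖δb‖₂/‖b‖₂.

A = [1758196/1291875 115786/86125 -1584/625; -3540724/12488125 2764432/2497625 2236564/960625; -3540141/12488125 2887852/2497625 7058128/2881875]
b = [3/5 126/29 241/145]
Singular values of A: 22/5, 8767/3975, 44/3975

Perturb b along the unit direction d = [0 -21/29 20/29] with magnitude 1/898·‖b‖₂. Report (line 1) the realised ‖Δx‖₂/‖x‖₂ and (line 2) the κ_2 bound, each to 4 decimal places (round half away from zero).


0.0026
0.4427

largest singular value 22/5, smallest 44/3975
κ_2(A) = (22/5) / (44/3975) = 397.5000
bound on ‖Δx‖/‖x‖: κ·ε = 397.5000·1/898 = 0.4427
solve Ax = b  →  x = [-159.7650 68.0423 -49.9364]
2-norm of b is 4.6904; of x, 180.6882
Δx = A⁻¹·δb where δb = 1/898·4.6904·d; ‖Δx‖ = 0.4719
dividing the unrounded norms, ‖Δx‖/‖x‖ = 0.0026
so the bound overstates the realised error by a factor of ≈ 169.5006 (computed from the unrounded values)


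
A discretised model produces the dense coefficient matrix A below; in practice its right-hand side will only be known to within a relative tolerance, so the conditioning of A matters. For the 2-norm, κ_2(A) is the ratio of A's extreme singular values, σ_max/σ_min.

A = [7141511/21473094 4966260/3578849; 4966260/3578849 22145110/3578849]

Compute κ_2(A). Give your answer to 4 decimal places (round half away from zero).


AᵀA = [558534063841/274297302756 68940793610/7619369521; 68940793610/7619369521 306406683700/7619369521]; tr = 6894214561/163175076, det = 714025/40793769
char-poly roots: 169/4 and 16900/40793769
so κ_2 = √((169/4) / (16900/40793769)) = 319.3500

319.3500


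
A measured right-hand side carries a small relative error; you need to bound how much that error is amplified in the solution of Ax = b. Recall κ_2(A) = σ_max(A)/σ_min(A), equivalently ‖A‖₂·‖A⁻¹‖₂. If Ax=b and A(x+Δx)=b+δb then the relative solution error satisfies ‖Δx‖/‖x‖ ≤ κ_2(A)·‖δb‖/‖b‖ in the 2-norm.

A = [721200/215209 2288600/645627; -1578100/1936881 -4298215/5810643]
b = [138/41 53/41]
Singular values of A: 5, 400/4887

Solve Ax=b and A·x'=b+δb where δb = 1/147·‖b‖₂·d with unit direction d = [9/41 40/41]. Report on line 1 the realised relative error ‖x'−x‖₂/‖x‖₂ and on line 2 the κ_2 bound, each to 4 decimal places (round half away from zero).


largest singular value 5, smallest 400/4887
condition number: 5 ÷ (400/4887) = 61.0875
worst-case relative error ≤ 61.0875 × 1/147 = 0.4156
solve Ax = b  →  x = [-17.2805 17.2862]
‖b‖ = 3.6056, ‖x‖ = 24.4424
with δb = [0.0054 0.0239], A·Δx = δb → ‖Δx‖ = 0.2997
dividing the unrounded norms, ‖Δx‖/‖x‖ = 0.0123
so the bound overstates the realised error by a factor of ≈ 33.8955 (computed from the unrounded values)

0.0123
0.4156


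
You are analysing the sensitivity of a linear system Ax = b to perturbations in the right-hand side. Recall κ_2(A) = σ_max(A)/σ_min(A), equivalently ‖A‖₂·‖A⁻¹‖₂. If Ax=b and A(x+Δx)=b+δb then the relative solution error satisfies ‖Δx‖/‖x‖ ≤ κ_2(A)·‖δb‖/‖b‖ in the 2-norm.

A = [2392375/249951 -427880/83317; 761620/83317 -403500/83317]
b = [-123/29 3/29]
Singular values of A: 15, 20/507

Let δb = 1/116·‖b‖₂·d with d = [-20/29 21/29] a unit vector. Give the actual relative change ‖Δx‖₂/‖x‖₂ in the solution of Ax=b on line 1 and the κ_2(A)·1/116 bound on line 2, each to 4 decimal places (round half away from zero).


0.0122
3.2780

σ_max = 15, σ_min = 20/507
condition number: 15 ÷ (20/507) = 380.2500
perturbation bound = 380.2500·1/116 = 3.2780
solve Ax = b  →  x = [35.6118 67.1971]
‖b‖₂ = 4.2426 and ‖x‖₂ = 76.0503
re-solving with b+δb shifts x by Δx of norm 0.9272
dividing the unrounded norms, ‖Δx‖/‖x‖ = 0.0122
tightness: 0.0122 against a bound of 3.2780 (unrounded ratio ≈ 0.0037)


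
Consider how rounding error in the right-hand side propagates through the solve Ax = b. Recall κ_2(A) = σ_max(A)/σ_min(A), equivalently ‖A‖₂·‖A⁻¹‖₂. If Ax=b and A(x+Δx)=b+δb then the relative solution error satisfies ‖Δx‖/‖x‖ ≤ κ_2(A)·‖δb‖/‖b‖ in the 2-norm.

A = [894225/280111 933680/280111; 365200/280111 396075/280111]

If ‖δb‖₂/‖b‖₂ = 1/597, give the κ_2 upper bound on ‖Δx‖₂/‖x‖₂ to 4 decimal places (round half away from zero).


0.2489

form AᵀA = [5520765625/464273209 5796252000/464273209; 5796252000/464273209 6086590225/464273209] with trace 13801850/552049 and determinant 15625/552049
λ_max, λ_min = (13801850/552049 ± √190456560360000/304758098401)/2 = 25, 625/552049
so κ_2 = √(25 / (625/552049)) = 148.6000
bound on ‖Δx‖/‖x‖: κ·ε = 148.6000·1/597 = 0.2489


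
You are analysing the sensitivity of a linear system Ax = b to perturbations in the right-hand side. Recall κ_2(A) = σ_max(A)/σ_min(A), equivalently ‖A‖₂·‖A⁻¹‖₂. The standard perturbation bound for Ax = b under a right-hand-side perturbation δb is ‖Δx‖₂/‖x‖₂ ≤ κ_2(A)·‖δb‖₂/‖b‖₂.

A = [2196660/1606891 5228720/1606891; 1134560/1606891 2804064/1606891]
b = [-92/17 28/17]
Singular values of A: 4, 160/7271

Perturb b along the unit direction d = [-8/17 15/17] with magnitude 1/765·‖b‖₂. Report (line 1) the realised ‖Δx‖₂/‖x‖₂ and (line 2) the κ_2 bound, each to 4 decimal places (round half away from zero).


0.0018
0.2376

largest singular value 4, smallest 160/7271
κ = σ_max/σ_min = 4/(160/7271) = 181.7750
perturbation bound = 181.7750·1/765 = 0.2376
solve Ax = b  →  x = [-168.1769 68.9904]
‖b‖₂ = 5.6569 and ‖x‖₂ = 181.7778
re-solving with b+δb shifts x by Δx of norm 0.3360
dividing the unrounded norms, ‖Δx‖/‖x‖ = 0.0018
realised/bound (from unrounded values) ≈ 0.0078


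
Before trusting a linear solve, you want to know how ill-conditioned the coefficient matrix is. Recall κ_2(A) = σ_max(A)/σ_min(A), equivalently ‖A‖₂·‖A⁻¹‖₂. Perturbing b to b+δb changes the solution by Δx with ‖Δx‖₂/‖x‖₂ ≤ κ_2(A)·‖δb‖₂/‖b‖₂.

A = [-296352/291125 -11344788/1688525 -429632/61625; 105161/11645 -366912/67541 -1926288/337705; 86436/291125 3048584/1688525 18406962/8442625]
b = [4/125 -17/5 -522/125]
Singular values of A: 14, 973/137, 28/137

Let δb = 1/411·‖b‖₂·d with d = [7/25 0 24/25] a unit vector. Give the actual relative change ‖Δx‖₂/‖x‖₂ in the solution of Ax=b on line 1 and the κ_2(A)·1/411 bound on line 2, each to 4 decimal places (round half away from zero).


σ_max = 14, σ_min = 28/137
κ_2(A) = 14 / (28/137) = 68.5000
perturbation bound = 68.5000·1/411 = 0.1667
solve Ax = b  →  x = [-0.4399 14.1223 -13.5502]
‖b‖₂ = 5.3852 and ‖x‖₂ = 19.5765
Δx = A⁻¹·δb where δb = 1/411·5.3852·d; ‖Δx‖ = 0.0641
relative error = 0.0033
tightness: 0.0033 against a bound of 0.1667 (unrounded ratio ≈ 0.0196)

0.0033
0.1667


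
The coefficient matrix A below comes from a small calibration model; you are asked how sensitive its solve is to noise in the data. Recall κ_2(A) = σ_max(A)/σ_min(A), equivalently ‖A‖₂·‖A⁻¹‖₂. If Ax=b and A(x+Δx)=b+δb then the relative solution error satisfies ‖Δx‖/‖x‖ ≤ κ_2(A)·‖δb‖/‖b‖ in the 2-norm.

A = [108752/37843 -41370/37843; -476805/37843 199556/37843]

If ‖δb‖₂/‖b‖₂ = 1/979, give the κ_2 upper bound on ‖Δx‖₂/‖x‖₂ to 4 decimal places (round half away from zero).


0.1450

AᵀA = [10944493/65533 -4559940/65533; -4559940/65533 1900612/65533]; tr = 988085/5041, det = 9604/5041
solving λ² − 988085/5041·λ + 9604/5041 = 0 gives λ = 196, 49/5041
so κ_2 = √(196 / (49/5041)) = 142.0000
worst-case relative error ≤ 142.0000 × 1/979 = 0.1450


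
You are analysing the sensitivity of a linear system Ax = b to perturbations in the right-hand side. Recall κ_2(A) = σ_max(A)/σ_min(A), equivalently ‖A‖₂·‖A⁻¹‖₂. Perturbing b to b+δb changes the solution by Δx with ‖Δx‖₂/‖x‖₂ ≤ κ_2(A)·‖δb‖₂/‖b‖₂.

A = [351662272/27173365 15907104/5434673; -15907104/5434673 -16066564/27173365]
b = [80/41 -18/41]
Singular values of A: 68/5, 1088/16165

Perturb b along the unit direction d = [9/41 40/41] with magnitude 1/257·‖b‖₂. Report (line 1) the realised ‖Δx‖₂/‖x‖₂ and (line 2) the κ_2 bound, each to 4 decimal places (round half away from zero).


from the listed singular values, σ₁ = 68/5, σ_n = 1088/16165
κ_2(A) = (68/5) / (1088/16165) = 202.0625
κ_2(A)·‖δb‖/‖b‖ = 0.7862
solve Ax = b  →  x = [0.1435 0.0323]
‖b‖ = 2.0000, ‖x‖ = 0.1471
Δx = A⁻¹·δb where δb = 1/257·2.0000·d; ‖Δx‖ = 0.1156
realised ‖Δx‖/‖x‖ = 0.7862
so the bound is sharp here: realised error equals the bound

0.7862
0.7862


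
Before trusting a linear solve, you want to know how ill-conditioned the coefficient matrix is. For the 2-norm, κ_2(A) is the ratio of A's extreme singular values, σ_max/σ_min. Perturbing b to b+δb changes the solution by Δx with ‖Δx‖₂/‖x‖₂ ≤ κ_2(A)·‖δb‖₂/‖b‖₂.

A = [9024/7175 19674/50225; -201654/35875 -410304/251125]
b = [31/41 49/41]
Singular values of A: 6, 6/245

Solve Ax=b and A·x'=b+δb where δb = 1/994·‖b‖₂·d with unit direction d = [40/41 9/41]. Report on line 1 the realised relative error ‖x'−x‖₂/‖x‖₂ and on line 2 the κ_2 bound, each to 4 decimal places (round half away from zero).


0.0014
0.2465

from the listed singular values, σ₁ = 6, σ_n = 6/245
condition number: 6 ÷ (6/245) = 245.0000
worst-case relative error ≤ 245.0000 × 1/994 = 0.2465
solve Ax = b  →  x = [-11.5933 39.1533]
‖b‖₂ = 1.4142 and ‖x‖₂ = 40.8337
Δx = A⁻¹·δb where δb = 1/994·1.4142·d; ‖Δx‖ = 0.0581
realised ‖Δx‖/‖x‖ = 0.0014
realised/bound (from unrounded values) ≈ 0.0058


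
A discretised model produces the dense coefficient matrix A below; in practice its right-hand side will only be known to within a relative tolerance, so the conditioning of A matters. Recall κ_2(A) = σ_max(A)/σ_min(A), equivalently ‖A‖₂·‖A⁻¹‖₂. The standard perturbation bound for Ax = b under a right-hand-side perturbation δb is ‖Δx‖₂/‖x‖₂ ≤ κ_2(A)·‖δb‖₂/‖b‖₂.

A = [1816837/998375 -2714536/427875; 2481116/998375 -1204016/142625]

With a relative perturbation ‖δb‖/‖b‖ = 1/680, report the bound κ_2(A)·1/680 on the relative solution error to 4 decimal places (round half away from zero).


AᵀA = [378273331601/39870105625 -555751181128/17087188125; -555751181128/17087188125 816623857984/7323080625]; tr = 69470446441/574129521, det = 93702400/574129521
solving λ² − 69470446441/574129521·λ + 93702400/574129521 = 0 gives λ = 121, 774400/574129521
κ_2(A) = √(λ_max/λ_min) = √(121 / (774400/574129521)) = 299.5125
perturbation bound = 299.5125·1/680 = 0.4405

0.4405


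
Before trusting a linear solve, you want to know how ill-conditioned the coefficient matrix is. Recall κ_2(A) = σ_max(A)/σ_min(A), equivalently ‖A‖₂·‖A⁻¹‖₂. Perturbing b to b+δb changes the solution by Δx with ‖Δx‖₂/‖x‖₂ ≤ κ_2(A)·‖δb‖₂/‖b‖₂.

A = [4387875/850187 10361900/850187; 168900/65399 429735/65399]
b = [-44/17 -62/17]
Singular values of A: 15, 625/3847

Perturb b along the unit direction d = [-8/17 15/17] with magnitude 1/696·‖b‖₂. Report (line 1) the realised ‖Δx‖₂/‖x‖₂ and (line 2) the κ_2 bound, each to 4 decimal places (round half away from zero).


0.0032
0.1327

largest singular value 15, smallest 625/3847
condition number: 15 ÷ (625/3847) = 92.3280
worst-case relative error ≤ 92.3280 × 1/696 = 0.1327
solve Ax = b  →  x = [11.2609 -4.9809]
2-norm of b is 4.4721; of x, 12.3133
re-solving with b+δb shifts x by Δx of norm 0.0396
dividing the unrounded norms, ‖Δx‖/‖x‖ = 0.0032
realised/bound (from unrounded values) ≈ 0.0242


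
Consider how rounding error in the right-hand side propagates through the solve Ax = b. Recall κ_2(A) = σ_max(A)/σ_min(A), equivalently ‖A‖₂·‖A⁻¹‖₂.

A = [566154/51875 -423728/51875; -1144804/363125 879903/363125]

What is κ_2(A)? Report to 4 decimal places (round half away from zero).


M = AᵀA = [27226501492/210975625 -20419498044/210975625; -20419498044/210975625 15315127633/210975625]. tr(M)=340333033/1687805, det(M)=101646724/210975625
λ_max, λ_min = (340333033/1687805 ± √2895527085895276569/71217142950625)/2 = 5041/25, 20164/8439025
κ = σ_max/σ_min = (71/5)/(142/2905) = 290.5000

290.5000


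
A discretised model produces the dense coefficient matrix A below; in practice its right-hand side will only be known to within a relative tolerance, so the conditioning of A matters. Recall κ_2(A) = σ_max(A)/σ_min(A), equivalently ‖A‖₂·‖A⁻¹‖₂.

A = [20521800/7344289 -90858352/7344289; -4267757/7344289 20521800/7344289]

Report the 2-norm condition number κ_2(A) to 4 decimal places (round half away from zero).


273.0625

form AᵀA = [261367058329/32087198641 -1161308140200/32087198641; -1161308140200/32087198641 5161442238784/32087198641] with trace 3225942473/19088161 and determinant 7311616/19088161
eigenvalues of AᵀA: λ = (tr ± √(tr²−4·det))/2 = 169, 43264/19088161
σ_max=√169=13, σ_min=√(43264/19088161)=(208/4369) → κ = 273.0625


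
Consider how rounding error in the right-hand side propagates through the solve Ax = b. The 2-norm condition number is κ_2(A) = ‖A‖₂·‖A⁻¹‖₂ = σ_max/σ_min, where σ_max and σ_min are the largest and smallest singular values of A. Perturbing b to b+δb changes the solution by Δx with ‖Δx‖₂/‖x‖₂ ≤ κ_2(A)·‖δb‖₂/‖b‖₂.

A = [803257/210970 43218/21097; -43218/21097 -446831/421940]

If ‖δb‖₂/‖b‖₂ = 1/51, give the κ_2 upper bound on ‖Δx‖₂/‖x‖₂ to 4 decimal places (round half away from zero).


2.8627

form AᵀA = [2878897441/154008100 30706389/3080162; 30706389/3080162 3276042049/616032400] with trace 51182117/2131600 and determinant 5764801/213160000
char-poly roots: 2401/100 and 2401/2131600
so κ_2 = √((2401/100) / (2401/2131600)) = 146.0000
worst-case relative error ≤ 146.0000 × 1/51 = 2.8627


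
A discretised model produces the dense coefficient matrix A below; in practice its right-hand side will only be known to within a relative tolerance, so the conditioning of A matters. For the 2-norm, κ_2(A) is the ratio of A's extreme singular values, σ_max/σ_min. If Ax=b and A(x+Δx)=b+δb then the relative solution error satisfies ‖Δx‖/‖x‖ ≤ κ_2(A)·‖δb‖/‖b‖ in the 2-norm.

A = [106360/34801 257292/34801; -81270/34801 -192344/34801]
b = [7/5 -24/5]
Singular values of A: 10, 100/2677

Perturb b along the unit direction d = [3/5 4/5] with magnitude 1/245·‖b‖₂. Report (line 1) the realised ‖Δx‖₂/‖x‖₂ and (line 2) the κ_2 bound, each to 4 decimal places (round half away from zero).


σ_max = 10, σ_min = 100/2677
κ_2(A) = 10 / (100/2677) = 267.7000
perturbation bound = 267.7000·1/245 = 1.0927
solve Ax = b  →  x = [74.2862 -30.5192]
‖b‖₂ = 5.0000 and ‖x‖₂ = 80.3110
Δx = A⁻¹·δb where δb = 1/245·5.0000·d; ‖Δx‖ = 0.5463
realised ‖Δx‖/‖x‖ = 0.0068
realised/bound (from unrounded values) ≈ 0.0062

0.0068
1.0927


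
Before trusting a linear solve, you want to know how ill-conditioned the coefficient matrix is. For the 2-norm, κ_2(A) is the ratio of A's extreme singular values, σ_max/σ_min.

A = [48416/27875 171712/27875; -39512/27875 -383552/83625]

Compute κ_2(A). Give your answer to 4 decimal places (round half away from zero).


AᵀA = [156212288/31080625 1603829248/93241875; 1603829248/93241875 16499089408/279725625]; tr = 28648000/447561, det = 262144/447561
solving λ² − 28648000/447561·λ + 262144/447561 = 0 gives λ = 64, 4096/447561
σ_max=√64=8, σ_min=√(4096/447561)=(64/669) → κ = 83.6250

83.6250


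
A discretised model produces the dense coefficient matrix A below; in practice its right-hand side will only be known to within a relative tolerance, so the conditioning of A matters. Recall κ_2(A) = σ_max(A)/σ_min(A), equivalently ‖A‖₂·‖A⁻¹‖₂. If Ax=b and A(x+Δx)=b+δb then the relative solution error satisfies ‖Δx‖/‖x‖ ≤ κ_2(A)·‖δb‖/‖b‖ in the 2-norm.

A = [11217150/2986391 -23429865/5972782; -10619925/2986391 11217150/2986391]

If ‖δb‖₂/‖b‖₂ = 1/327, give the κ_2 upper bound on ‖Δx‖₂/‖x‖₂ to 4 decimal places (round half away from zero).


form AᵀA = [283718503125/10604674441 -297899461125/10604674441; -297899461125/10604674441 1251196659225/42418697764] with trace 2837182725/50438404 and determinant 1265625/50438404
λ_max, λ_min = (2837182725/50438404 ± √8049350470618175625/2544032598067216)/2 = 225/4, 5625/12609601
κ = σ_max/σ_min = (15/2)/(75/3551) = 355.1000
κ_2(A)·‖δb‖/‖b‖ = 1.0859

1.0859


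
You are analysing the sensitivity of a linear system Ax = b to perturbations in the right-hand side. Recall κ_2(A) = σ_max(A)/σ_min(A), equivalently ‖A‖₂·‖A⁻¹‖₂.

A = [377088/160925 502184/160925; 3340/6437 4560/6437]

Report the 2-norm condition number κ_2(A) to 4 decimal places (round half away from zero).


392.5000

M = AᵀA = [88737424/15405625 118314432/15405625; 118314432/15405625 157754176/15405625]. tr(M)=9859664/616225, det(M)=1024/616225
solving λ² − 9859664/616225·λ + 1024/616225 = 0 gives λ = 16, 64/616225
κ = σ_max/σ_min = 4/(8/785) = 392.5000


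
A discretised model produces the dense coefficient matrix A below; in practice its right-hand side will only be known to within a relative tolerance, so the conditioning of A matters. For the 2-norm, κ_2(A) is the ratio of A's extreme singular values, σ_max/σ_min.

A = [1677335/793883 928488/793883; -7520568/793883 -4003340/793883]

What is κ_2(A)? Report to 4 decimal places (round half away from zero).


AᵀA = [35319688129/374925769 18836868600/374925769; 18836868600/374925769 10046889424/374925769]; tr = 156977777/1297321, det = 234256/1297321
solving λ² − 156977777/1297321·λ + 234256/1297321 = 0 gives λ = 121, 1936/1297321
κ_2(A) = √(λ_max/λ_min) = √(121 / (1936/1297321)) = 284.7500

284.7500


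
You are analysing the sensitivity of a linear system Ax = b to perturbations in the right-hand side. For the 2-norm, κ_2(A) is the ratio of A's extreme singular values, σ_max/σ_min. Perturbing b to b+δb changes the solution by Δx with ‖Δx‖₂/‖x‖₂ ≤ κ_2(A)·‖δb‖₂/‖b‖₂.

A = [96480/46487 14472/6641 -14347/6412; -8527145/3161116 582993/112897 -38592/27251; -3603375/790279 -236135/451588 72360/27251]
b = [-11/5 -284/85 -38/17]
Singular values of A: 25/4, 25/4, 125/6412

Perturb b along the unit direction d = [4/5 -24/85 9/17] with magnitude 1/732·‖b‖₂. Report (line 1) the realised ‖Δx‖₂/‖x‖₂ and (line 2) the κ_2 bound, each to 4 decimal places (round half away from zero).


0.0031
0.4380

σ_max = 25/4, σ_min = 125/6412
κ = σ_max/σ_min = (25/4)/(125/6412) = 320.6000
κ_2(A)·‖δb‖/‖b‖ = 0.4380
solve Ax = b  →  x = [-42.0767 -45.1085 -81.9776]
2-norm of b is 4.5826; of x, 102.5941
re-solving with b+δb shifts x by Δx of norm 0.3211
relative error = 0.0031
so the bound overstates the realised error by a factor of ≈ 139.9242 (computed from the unrounded values)


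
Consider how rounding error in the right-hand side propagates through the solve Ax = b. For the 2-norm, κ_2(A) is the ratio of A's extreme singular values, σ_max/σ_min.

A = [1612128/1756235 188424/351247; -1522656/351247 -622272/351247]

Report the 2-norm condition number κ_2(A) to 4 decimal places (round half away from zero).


form AᵀA = [36026763264/1834837225 2998985472/366967445; 2998985472/366967445 251472960/73393489] with trace 250376256/10857025 and determinant 5308416/10857025
char-poly roots: 576/25 and 9216/434281
κ_2(A) = √(λ_max/λ_min) = √((576/25) / (9216/434281)) = 32.9500

32.9500


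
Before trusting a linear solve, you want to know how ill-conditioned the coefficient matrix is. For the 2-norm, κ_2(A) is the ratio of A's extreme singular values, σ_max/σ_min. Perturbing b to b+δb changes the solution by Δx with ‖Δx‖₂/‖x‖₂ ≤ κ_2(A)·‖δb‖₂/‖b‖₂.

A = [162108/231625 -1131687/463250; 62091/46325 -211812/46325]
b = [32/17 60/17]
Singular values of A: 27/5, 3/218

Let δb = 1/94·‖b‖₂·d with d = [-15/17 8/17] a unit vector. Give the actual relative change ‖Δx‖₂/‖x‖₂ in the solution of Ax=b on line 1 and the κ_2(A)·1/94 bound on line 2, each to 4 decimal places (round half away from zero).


4.1745
4.1745

from the listed singular values, σ₁ = 27/5, σ_n = 3/218
condition number: (27/5) ÷ (3/218) = 392.4000
bound on ‖Δx‖/‖x‖: κ·ε = 392.4000·1/94 = 4.1745
solve Ax = b  →  x = [0.2074 -0.7111]
2-norm of b is 4.0000; of x, 0.7407
with δb = [-0.0375 0.0200], A·Δx = δb → ‖Δx‖ = 3.0922
relative error = 4.1745
tightness: 4.1745 against a bound of 4.1745; the bound is attained (ratio 1)


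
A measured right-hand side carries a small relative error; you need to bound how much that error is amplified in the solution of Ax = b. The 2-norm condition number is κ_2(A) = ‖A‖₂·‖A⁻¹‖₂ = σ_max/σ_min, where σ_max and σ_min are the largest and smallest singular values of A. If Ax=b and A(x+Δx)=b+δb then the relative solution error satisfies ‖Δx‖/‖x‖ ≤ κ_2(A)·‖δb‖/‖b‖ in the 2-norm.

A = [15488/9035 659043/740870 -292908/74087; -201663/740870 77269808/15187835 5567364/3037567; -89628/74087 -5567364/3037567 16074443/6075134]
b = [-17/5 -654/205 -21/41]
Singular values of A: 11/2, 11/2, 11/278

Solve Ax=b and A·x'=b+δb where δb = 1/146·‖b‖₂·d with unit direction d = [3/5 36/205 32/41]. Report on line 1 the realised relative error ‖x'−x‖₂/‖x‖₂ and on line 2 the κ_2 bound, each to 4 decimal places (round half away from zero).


0.0107
0.9521

σ_max = 11/2, σ_min = 11/278
condition number: (11/2) ÷ (11/278) = 139.0000
κ_2(A)·‖δb‖/‖b‖ = 0.9521
solve Ax = b  →  x = [-70.1259 5.7953 -28.2419]
2-norm of b is 4.6904; of x, 75.8210
Δx = A⁻¹·δb where δb = 1/146·4.6904·d; ‖Δx‖ = 0.8119
relative error = 0.0107
so the bound overstates the realised error by a factor of ≈ 88.9080 (computed from the unrounded values)


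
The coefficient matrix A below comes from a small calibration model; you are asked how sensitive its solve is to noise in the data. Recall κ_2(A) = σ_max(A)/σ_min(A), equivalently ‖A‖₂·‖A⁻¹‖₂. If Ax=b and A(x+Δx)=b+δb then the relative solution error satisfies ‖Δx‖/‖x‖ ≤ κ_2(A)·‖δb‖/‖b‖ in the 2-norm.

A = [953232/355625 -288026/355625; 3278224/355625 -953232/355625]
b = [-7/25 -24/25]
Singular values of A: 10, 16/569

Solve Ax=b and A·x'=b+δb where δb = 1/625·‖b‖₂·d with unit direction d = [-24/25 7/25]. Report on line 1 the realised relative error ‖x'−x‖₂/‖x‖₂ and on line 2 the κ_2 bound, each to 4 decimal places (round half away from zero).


from the listed singular values, σ₁ = 10, σ_n = 16/569
κ_2(A) = 10 / (16/569) = 355.6250
κ_2(A)·‖δb‖/‖b‖ = 0.5690
solve Ax = b  →  x = [-0.0960 0.0280]
2-norm of b is 1.0000; of x, 0.1000
Δx = A⁻¹·δb where δb = 1/625·1.0000·d; ‖Δx‖ = 0.0569
relative error = 0.5690
tightness: 0.5690 against a bound of 0.5690; the bound is attained (ratio 1)

0.5690
0.5690


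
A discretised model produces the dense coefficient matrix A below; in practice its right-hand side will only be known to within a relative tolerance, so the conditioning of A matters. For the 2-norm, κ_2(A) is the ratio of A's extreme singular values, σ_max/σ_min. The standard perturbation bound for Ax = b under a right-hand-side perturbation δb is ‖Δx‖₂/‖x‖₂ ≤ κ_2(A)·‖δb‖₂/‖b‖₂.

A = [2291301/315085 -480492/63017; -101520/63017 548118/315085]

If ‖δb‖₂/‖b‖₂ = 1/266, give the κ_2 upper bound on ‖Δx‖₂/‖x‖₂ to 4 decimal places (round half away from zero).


1.1955

form AᵀA = [112981149/2036525 -23725548/407305; -23725548/407305 124561476/2036525] with trace 327645/2809 and determinant 236196/1755625
char-poly roots: 2916/25 and 81/70225
κ_2(A) = √(λ_max/λ_min) = √((2916/25) / (81/70225)) = 318.0000
κ_2(A)·‖δb‖/‖b‖ = 1.1955


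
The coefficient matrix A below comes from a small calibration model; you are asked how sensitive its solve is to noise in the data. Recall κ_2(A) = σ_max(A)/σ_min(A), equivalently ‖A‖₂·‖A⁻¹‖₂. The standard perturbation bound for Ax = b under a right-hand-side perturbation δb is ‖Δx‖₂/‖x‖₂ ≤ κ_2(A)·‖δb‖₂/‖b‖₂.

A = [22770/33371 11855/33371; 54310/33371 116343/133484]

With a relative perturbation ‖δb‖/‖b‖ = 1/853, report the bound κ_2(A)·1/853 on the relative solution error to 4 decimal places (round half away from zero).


form AᵀA = [20521000/6589489 21888585/13178978; 21888585/13178978 93398521/105431824] with trace 1459289/364816 and determinant 25/91204
eigenvalues of AᵀA: λ = (tr ± √(tr²−4·det))/2 = 4, 25/364816
κ = σ_max/σ_min = 2/(5/604) = 241.6000
κ_2(A)·‖δb‖/‖b‖ = 0.2832

0.2832


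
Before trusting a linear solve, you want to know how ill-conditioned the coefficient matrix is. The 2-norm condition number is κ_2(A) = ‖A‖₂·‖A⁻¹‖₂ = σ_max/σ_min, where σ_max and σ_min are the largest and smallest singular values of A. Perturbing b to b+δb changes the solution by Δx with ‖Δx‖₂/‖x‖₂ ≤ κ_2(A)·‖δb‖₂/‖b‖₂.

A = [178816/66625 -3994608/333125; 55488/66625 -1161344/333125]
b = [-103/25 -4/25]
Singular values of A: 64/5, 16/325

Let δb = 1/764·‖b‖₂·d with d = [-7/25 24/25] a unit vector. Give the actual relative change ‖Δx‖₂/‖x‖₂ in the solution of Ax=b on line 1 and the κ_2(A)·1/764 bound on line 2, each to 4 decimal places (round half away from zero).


σ_max = 64/5, σ_min = 16/325
κ = σ_max/σ_min = (64/5)/(16/325) = 260.0000
κ_2(A)·‖δb‖/‖b‖ = 0.3403
solve Ax = b  →  x = [19.7485 4.7637]
‖b‖₂ = 4.1231 and ‖x‖₂ = 20.3149
re-solving with b+δb shifts x by Δx of norm 0.1096
realised ‖Δx‖/‖x‖ = 0.0054
tightness: 0.0054 against a bound of 0.3403 (unrounded ratio ≈ 0.0159)

0.0054
0.3403
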